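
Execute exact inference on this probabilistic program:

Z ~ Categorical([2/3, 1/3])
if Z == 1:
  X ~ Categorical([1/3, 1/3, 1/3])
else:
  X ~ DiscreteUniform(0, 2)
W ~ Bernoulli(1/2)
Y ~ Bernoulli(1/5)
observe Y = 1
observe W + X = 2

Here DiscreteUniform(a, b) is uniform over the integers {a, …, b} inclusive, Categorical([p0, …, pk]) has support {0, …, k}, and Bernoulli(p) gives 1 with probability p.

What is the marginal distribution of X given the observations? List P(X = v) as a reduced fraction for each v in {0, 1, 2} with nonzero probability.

P(X=1) = 1/2, P(X=2) = 1/2

Enumerate traces; 4 have nonzero weight after conditioning:
  (Z=0, X=1, W=1, Y=1) weight 1/45
  (Z=0, X=2, W=0, Y=1) weight 1/45
  (Z=1, X=1, W=1, Y=1) weight 1/90
  (Z=1, X=2, W=0, Y=1) weight 1/90
Group by X:
  weight(X=1) = 1/30
  weight(X=2) = 1/30
Total weight = 1/30 + 1/30 = 1/15
P(X=1 | obs) = 1/30 / 1/15 = 1/2
P(X=2 | obs) = 1/30 / 1/15 = 1/2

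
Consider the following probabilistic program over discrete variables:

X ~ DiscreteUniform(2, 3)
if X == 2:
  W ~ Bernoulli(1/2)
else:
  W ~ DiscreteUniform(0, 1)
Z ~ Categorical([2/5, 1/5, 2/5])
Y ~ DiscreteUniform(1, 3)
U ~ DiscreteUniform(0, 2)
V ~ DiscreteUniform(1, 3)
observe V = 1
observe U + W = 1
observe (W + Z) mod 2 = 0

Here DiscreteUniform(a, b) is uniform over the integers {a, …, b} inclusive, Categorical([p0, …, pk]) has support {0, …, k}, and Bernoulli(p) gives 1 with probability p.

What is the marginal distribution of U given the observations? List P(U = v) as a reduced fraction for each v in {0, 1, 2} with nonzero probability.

P(U=0) = 1/5, P(U=1) = 4/5

Enumerate traces; 18 have nonzero weight after conditioning:
  (X=2, W=0, Z=0, Y=1, U=1, V=1) weight 1/270
  (X=2, W=0, Z=0, Y=2, U=1, V=1) weight 1/270
  (X=2, W=0, Z=0, Y=3, U=1, V=1) weight 1/270
  (X=2, W=0, Z=2, Y=1, U=1, V=1) weight 1/270
  (X=2, W=0, Z=2, Y=2, U=1, V=1) weight 1/270
  (X=2, W=0, Z=2, Y=3, U=1, V=1) weight 1/270
  (X=2, W=1, Z=1, Y=1, U=0, V=1) weight 1/540
  (X=2, W=1, Z=1, Y=2, U=0, V=1) weight 1/540
  … 10 more
Group by U:
  weight(U=0) = 1/90
  weight(U=1) = 2/45
Total weight = 1/90 + 2/45 = 1/18
P(U=0 | obs) = 1/90 / 1/18 = 1/5
P(U=1 | obs) = 2/45 / 1/18 = 4/5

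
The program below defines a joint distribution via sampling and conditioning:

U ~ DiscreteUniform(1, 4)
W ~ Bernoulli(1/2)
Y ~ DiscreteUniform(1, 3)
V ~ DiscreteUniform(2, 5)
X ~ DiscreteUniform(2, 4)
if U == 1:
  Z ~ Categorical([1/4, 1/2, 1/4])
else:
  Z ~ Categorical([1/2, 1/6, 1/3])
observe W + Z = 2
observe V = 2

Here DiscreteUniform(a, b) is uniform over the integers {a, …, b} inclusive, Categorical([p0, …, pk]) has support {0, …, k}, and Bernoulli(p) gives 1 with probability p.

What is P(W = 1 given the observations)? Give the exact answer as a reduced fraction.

P(W = 1 | obs) = 4/9

Enumerate traces; 72 have nonzero weight after conditioning:
  (U=1, W=0, Y=1, V=2, X=2, Z=2) weight 1/1152
  (U=1, W=0, Y=1, V=2, X=3, Z=2) weight 1/1152
  (U=1, W=0, Y=1, V=2, X=4, Z=2) weight 1/1152
  (U=1, W=0, Y=2, V=2, X=2, Z=2) weight 1/1152
  (U=1, W=0, Y=2, V=2, X=3, Z=2) weight 1/1152
  (U=1, W=0, Y=2, V=2, X=4, Z=2) weight 1/1152
  (U=1, W=0, Y=3, V=2, X=2, Z=2) weight 1/1152
  (U=1, W=0, Y=3, V=2, X=3, Z=2) weight 1/1152
  (U=1, W=1, Y=1, V=2, X=2, Z=1) weight 1/576
  … 63 more
Group by W:
  weight(W=0) = 5/128
  weight(W=1) = 1/32
Total weight = 5/128 + 1/32 = 9/128
P(W=0 | obs) = 5/128 / 9/128 = 5/9
P(W=1 | obs) = 1/32 / 9/128 = 4/9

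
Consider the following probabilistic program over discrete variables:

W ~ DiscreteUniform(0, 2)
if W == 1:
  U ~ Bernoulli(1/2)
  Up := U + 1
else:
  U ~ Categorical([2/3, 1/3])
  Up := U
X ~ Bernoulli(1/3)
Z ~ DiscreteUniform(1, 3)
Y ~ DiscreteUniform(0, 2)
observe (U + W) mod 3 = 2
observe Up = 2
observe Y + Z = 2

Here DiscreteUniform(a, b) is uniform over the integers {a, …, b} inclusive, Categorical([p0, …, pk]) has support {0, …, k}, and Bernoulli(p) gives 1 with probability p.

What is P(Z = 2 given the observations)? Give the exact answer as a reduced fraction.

P(Z = 2 | obs) = 1/2

Enumerate traces; 4 have nonzero weight after conditioning:
  (W=1, U=1, X=0, Z=1, Y=1) weight 1/81
  (W=1, U=1, X=0, Z=2, Y=0) weight 1/81
  (W=1, U=1, X=1, Z=1, Y=1) weight 1/162
  (W=1, U=1, X=1, Z=2, Y=0) weight 1/162
Group by Z:
  weight(Z=1) = 1/54
  weight(Z=2) = 1/54
Total weight = 1/54 + 1/54 = 1/27
P(Z=1 | obs) = 1/54 / 1/27 = 1/2
P(Z=2 | obs) = 1/54 / 1/27 = 1/2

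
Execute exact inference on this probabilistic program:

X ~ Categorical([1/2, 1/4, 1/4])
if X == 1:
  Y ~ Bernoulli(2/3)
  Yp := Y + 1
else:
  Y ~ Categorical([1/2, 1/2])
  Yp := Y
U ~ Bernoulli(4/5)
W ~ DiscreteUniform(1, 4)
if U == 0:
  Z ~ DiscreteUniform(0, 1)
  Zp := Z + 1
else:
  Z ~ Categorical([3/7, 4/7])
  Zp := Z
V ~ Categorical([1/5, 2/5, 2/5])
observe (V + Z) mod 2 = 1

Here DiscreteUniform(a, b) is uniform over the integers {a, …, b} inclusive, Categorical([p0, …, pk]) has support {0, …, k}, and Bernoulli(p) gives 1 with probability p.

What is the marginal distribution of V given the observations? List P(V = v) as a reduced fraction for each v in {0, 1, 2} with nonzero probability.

Enumerate traces; 144 have nonzero weight after conditioning:
  (X=0, Y=0, U=0, W=1, Z=0, V=1) weight 1/400
  (X=0, Y=0, U=0, W=1, Z=1, V=0) weight 1/800
  (X=0, Y=0, U=0, W=1, Z=1, V=2) weight 1/400
  (X=0, Y=0, U=0, W=2, Z=0, V=1) weight 1/400
  (X=0, Y=0, U=0, W=2, Z=1, V=0) weight 1/800
  (X=0, Y=0, U=0, W=2, Z=1, V=2) weight 1/400
  (X=0, Y=0, U=0, W=3, Z=0, V=1) weight 1/400
  (X=0, Y=0, U=0, W=3, Z=1, V=0) weight 1/800
  … 136 more
Group by V:
  weight(V=0) = 39/350
  weight(V=1) = 31/175
  weight(V=2) = 39/175
Total weight = 39/350 + 31/175 + 39/175 = 179/350
P(V=0 | obs) = 39/350 / 179/350 = 39/179
P(V=1 | obs) = 31/175 / 179/350 = 62/179
P(V=2 | obs) = 39/175 / 179/350 = 78/179

P(V=0) = 39/179, P(V=1) = 62/179, P(V=2) = 78/179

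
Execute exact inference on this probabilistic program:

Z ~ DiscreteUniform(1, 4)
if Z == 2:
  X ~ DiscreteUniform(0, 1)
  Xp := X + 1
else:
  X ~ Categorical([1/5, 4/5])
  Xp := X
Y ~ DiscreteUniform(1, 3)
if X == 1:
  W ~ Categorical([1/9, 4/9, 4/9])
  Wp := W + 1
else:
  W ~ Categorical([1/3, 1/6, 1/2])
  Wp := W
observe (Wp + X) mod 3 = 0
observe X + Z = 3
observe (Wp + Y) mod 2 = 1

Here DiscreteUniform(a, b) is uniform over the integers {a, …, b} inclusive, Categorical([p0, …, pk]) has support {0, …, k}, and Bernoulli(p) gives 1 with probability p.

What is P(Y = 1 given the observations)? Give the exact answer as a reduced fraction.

Enumerate traces; 4 have nonzero weight after conditioning:
  (Z=2, X=1, Y=1, W=1) weight 1/54
  (Z=2, X=1, Y=3, W=1) weight 1/54
  (Z=3, X=0, Y=1, W=0) weight 1/180
  (Z=3, X=0, Y=3, W=0) weight 1/180
Group by Y:
  weight(Y=1) = 13/540
  weight(Y=3) = 13/540
Total weight = 13/540 + 13/540 = 13/270
P(Y=1 | obs) = 13/540 / 13/270 = 1/2
P(Y=3 | obs) = 13/540 / 13/270 = 1/2

P(Y = 1 | obs) = 1/2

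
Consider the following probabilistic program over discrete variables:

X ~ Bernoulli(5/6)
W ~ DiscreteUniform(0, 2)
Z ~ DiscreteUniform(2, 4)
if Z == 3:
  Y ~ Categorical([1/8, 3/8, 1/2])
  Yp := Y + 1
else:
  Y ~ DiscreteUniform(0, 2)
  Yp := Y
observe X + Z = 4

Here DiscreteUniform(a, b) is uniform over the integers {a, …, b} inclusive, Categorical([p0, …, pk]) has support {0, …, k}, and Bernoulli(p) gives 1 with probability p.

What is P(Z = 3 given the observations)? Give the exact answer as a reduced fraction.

Enumerate traces; 18 have nonzero weight after conditioning:
  (X=0, W=0, Z=4, Y=0) weight 1/162
  (X=0, W=0, Z=4, Y=1) weight 1/162
  (X=0, W=0, Z=4, Y=2) weight 1/162
  (X=0, W=1, Z=4, Y=0) weight 1/162
  (X=0, W=1, Z=4, Y=1) weight 1/162
  (X=0, W=1, Z=4, Y=2) weight 1/162
  (X=0, W=2, Z=4, Y=0) weight 1/162
  (X=0, W=2, Z=4, Y=1) weight 1/162
  (X=1, W=0, Z=3, Y=0) weight 5/432
  … 9 more
Group by Z:
  weight(Z=3) = 5/18
  weight(Z=4) = 1/18
Total weight = 5/18 + 1/18 = 1/3
P(Z=3 | obs) = 5/18 / 1/3 = 5/6
P(Z=4 | obs) = 1/18 / 1/3 = 1/6

P(Z = 3 | obs) = 5/6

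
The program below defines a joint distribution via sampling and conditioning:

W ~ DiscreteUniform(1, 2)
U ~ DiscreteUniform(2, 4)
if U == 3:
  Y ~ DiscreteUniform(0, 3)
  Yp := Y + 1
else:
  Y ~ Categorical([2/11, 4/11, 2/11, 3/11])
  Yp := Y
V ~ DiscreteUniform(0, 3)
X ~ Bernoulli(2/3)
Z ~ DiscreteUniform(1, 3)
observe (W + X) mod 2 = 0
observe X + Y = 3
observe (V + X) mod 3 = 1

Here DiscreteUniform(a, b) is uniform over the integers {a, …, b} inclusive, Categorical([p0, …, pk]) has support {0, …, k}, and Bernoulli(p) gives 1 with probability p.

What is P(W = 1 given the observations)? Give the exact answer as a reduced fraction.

P(W = 1 | obs) = 108/143

Enumerate traces; 27 have nonzero weight after conditioning:
  (W=1, U=2, Y=2, V=0, X=1, Z=1) weight 1/594
  (W=1, U=2, Y=2, V=0, X=1, Z=2) weight 1/594
  (W=1, U=2, Y=2, V=0, X=1, Z=3) weight 1/594
  (W=1, U=2, Y=2, V=3, X=1, Z=1) weight 1/594
  (W=1, U=2, Y=2, V=3, X=1, Z=2) weight 1/594
  (W=1, U=2, Y=2, V=3, X=1, Z=3) weight 1/594
  (W=1, U=3, Y=2, V=0, X=1, Z=1) weight 1/432
  (W=1, U=3, Y=2, V=0, X=1, Z=2) weight 1/432
  (W=2, U=2, Y=3, V=1, X=0, Z=1) weight 1/792
  … 18 more
Group by W:
  weight(W=1) = 3/88
  weight(W=2) = 35/3168
Total weight = 3/88 + 35/3168 = 13/288
P(W=1 | obs) = 3/88 / 13/288 = 108/143
P(W=2 | obs) = 35/3168 / 13/288 = 35/143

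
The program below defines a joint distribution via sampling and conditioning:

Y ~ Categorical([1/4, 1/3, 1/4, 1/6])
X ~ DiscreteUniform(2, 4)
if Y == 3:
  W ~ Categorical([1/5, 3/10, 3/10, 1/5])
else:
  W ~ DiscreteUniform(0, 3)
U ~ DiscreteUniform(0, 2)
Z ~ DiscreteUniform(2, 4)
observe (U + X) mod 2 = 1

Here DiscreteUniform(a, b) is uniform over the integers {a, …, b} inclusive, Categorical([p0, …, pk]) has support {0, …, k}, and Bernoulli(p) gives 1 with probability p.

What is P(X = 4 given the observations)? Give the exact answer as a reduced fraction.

Enumerate traces; 192 have nonzero weight after conditioning:
  (Y=0, X=2, W=0, U=1, Z=2) weight 1/432
  (Y=0, X=2, W=0, U=1, Z=3) weight 1/432
  (Y=0, X=2, W=0, U=1, Z=4) weight 1/432
  (Y=0, X=2, W=1, U=1, Z=2) weight 1/432
  (Y=0, X=2, W=1, U=1, Z=3) weight 1/432
  (Y=0, X=2, W=1, U=1, Z=4) weight 1/432
  (Y=0, X=2, W=2, U=1, Z=2) weight 1/432
  (Y=0, X=2, W=2, U=1, Z=3) weight 1/432
  (Y=0, X=3, W=0, U=0, Z=2) weight 1/432
  (Y=0, X=4, W=0, U=1, Z=2) weight 1/432
  … 182 more
Group by X:
  weight(X=2) = 1/9
  weight(X=3) = 2/9
  weight(X=4) = 1/9
Total weight = 1/9 + 2/9 + 1/9 = 4/9
P(X=2 | obs) = 1/9 / 4/9 = 1/4
P(X=3 | obs) = 2/9 / 4/9 = 1/2
P(X=4 | obs) = 1/9 / 4/9 = 1/4

P(X = 4 | obs) = 1/4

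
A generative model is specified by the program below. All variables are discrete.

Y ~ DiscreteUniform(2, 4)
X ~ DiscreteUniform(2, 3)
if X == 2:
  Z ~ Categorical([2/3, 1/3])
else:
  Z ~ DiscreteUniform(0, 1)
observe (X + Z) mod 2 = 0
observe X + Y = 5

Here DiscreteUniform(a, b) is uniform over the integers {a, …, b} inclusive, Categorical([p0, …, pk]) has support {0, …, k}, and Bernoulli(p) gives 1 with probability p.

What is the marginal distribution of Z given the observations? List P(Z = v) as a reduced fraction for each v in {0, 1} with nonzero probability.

P(Z=0) = 4/7, P(Z=1) = 3/7

Enumerate traces; 2 have nonzero weight after conditioning:
  (Y=2, X=3, Z=1) weight 1/12
  (Y=3, X=2, Z=0) weight 1/9
Group by Z:
  weight(Z=0) = 1/9
  weight(Z=1) = 1/12
Total weight = 1/9 + 1/12 = 7/36
P(Z=0 | obs) = 1/9 / 7/36 = 4/7
P(Z=1 | obs) = 1/12 / 7/36 = 3/7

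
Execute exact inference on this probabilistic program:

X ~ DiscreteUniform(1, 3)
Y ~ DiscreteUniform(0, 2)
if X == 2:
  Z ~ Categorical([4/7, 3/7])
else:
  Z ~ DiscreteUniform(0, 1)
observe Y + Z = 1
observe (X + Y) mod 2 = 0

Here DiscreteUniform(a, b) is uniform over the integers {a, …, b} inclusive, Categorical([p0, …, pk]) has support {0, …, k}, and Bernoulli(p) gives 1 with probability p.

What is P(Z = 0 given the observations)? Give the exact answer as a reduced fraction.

P(Z = 0 | obs) = 7/10

Enumerate traces; 3 have nonzero weight after conditioning:
  (X=1, Y=1, Z=0) weight 1/18
  (X=2, Y=0, Z=1) weight 1/21
  (X=3, Y=1, Z=0) weight 1/18
Group by Z:
  weight(Z=0) = 1/9
  weight(Z=1) = 1/21
Total weight = 1/9 + 1/21 = 10/63
P(Z=0 | obs) = 1/9 / 10/63 = 7/10
P(Z=1 | obs) = 1/21 / 10/63 = 3/10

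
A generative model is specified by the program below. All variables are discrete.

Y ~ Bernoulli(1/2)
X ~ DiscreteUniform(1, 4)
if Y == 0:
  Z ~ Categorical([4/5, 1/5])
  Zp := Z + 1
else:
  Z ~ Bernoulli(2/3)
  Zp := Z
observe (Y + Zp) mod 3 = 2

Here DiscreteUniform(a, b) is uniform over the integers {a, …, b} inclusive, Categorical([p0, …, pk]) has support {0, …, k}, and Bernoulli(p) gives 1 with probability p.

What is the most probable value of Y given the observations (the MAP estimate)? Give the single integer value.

argmax_v P(Y = v | obs) = 1

Enumerate traces; 8 have nonzero weight after conditioning:
  (Y=0, X=1, Z=1) weight 1/40
  (Y=0, X=2, Z=1) weight 1/40
  (Y=0, X=3, Z=1) weight 1/40
  (Y=0, X=4, Z=1) weight 1/40
  (Y=1, X=1, Z=1) weight 1/12
  (Y=1, X=2, Z=1) weight 1/12
  (Y=1, X=3, Z=1) weight 1/12
  (Y=1, X=4, Z=1) weight 1/12
Group by Y:
  weight(Y=0) = 1/10
  weight(Y=1) = 1/3
Total weight = 1/10 + 1/3 = 13/30
P(Y=0 | obs) = 1/10 / 13/30 = 3/13
P(Y=1 | obs) = 1/3 / 13/30 = 10/13
argmax = 1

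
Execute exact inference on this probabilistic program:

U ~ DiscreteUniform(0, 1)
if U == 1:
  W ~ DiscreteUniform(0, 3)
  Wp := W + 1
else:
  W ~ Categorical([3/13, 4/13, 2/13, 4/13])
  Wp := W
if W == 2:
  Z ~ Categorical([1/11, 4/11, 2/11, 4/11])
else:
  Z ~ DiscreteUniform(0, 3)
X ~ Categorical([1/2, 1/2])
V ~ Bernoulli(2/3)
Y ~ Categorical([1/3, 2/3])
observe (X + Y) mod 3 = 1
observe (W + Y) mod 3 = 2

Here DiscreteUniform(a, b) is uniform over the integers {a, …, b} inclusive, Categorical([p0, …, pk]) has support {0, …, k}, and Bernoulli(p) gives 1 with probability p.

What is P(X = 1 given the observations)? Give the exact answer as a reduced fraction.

Enumerate traces; 32 have nonzero weight after conditioning:
  (U=0, W=1, Z=0, X=0, V=0, Y=1) weight 1/234
  (U=0, W=1, Z=0, X=0, V=1, Y=1) weight 1/117
  (U=0, W=1, Z=1, X=0, V=0, Y=1) weight 1/234
  (U=0, W=1, Z=1, X=0, V=1, Y=1) weight 1/117
  (U=0, W=1, Z=2, X=0, V=0, Y=1) weight 1/234
  (U=0, W=1, Z=2, X=0, V=1, Y=1) weight 1/117
  (U=0, W=1, Z=3, X=0, V=0, Y=1) weight 1/234
  (U=0, W=1, Z=3, X=0, V=1, Y=1) weight 1/117
  (U=0, W=2, Z=0, X=1, V=0, Y=0) weight 1/2574
  … 23 more
Group by X:
  weight(X=0) = 29/312
  weight(X=1) = 7/208
Total weight = 29/312 + 7/208 = 79/624
P(X=0 | obs) = 29/312 / 79/624 = 58/79
P(X=1 | obs) = 7/208 / 79/624 = 21/79

P(X = 1 | obs) = 21/79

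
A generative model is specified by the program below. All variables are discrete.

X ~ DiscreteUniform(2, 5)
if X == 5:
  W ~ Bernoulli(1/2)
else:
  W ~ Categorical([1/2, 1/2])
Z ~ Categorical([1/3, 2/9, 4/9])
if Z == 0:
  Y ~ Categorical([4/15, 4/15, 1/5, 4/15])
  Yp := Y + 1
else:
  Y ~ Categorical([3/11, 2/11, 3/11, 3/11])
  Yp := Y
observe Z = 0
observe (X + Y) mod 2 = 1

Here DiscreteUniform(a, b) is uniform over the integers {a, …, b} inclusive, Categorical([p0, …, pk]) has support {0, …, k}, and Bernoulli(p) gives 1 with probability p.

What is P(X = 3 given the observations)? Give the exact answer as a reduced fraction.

P(X = 3 | obs) = 7/30

Enumerate traces; 16 have nonzero weight after conditioning:
  (X=2, W=0, Z=0, Y=1) weight 1/90
  (X=2, W=0, Z=0, Y=3) weight 1/90
  (X=2, W=1, Z=0, Y=1) weight 1/90
  (X=2, W=1, Z=0, Y=3) weight 1/90
  (X=3, W=0, Z=0, Y=0) weight 1/90
  (X=3, W=0, Z=0, Y=2) weight 1/120
  (X=3, W=1, Z=0, Y=0) weight 1/90
  (X=3, W=1, Z=0, Y=2) weight 1/120
  (X=4, W=0, Z=0, Y=1) weight 1/90
  (X=5, W=0, Z=0, Y=0) weight 1/90
  … 6 more
Group by X:
  weight(X=2) = 2/45
  weight(X=3) = 7/180
  weight(X=4) = 2/45
  weight(X=5) = 7/180
Total weight = 2/45 + 7/180 + 2/45 + 7/180 = 1/6
P(X=2 | obs) = 2/45 / 1/6 = 4/15
P(X=3 | obs) = 7/180 / 1/6 = 7/30
P(X=4 | obs) = 2/45 / 1/6 = 4/15
P(X=5 | obs) = 7/180 / 1/6 = 7/30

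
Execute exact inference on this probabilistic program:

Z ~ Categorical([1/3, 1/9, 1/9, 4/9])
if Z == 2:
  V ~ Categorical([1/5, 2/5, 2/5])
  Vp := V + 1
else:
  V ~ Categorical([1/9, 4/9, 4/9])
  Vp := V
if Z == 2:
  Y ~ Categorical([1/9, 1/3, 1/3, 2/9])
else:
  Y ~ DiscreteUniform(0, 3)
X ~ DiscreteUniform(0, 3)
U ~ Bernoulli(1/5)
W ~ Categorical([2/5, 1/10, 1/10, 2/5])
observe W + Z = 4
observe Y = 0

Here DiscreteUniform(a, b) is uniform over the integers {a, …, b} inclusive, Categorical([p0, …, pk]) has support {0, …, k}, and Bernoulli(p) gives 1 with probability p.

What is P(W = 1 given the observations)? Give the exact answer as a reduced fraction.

P(W = 1 | obs) = 9/19

Enumerate traces; 72 have nonzero weight after conditioning:
  (Z=1, V=0, Y=0, X=0, U=0, W=3) weight 1/4050
  (Z=1, V=0, Y=0, X=0, U=1, W=3) weight 1/16200
  (Z=1, V=0, Y=0, X=1, U=0, W=3) weight 1/4050
  (Z=1, V=0, Y=0, X=1, U=1, W=3) weight 1/16200
  (Z=1, V=0, Y=0, X=2, U=0, W=3) weight 1/4050
  (Z=1, V=0, Y=0, X=2, U=1, W=3) weight 1/16200
  (Z=1, V=0, Y=0, X=3, U=0, W=3) weight 1/4050
  (Z=1, V=0, Y=0, X=3, U=1, W=3) weight 1/16200
  (Z=2, V=0, Y=0, X=0, U=0, W=2) weight 1/20250
  (Z=3, V=0, Y=0, X=0, U=0, W=1) weight 1/4050
  … 62 more
Group by W:
  weight(W=1) = 1/90
  weight(W=2) = 1/810
  weight(W=3) = 1/90
Total weight = 1/90 + 1/810 + 1/90 = 19/810
P(W=1 | obs) = 1/90 / 19/810 = 9/19
P(W=2 | obs) = 1/810 / 19/810 = 1/19
P(W=3 | obs) = 1/90 / 19/810 = 9/19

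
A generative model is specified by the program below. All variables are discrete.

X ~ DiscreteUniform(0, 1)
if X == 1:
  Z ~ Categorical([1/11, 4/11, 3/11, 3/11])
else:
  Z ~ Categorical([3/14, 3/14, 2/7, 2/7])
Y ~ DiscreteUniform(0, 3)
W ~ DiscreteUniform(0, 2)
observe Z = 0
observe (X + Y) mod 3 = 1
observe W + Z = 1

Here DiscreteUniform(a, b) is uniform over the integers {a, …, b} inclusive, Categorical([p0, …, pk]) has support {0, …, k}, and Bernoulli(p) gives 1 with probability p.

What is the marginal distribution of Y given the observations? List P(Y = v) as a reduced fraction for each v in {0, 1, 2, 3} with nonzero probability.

Enumerate traces; 3 have nonzero weight after conditioning:
  (X=0, Z=0, Y=1, W=1) weight 1/112
  (X=1, Z=0, Y=0, W=1) weight 1/264
  (X=1, Z=0, Y=3, W=1) weight 1/264
Group by Y:
  weight(Y=0) = 1/264
  weight(Y=1) = 1/112
  weight(Y=3) = 1/264
Total weight = 1/264 + 1/112 + 1/264 = 61/3696
P(Y=0 | obs) = 1/264 / 61/3696 = 14/61
P(Y=1 | obs) = 1/112 / 61/3696 = 33/61
P(Y=3 | obs) = 1/264 / 61/3696 = 14/61

P(Y=0) = 14/61, P(Y=1) = 33/61, P(Y=3) = 14/61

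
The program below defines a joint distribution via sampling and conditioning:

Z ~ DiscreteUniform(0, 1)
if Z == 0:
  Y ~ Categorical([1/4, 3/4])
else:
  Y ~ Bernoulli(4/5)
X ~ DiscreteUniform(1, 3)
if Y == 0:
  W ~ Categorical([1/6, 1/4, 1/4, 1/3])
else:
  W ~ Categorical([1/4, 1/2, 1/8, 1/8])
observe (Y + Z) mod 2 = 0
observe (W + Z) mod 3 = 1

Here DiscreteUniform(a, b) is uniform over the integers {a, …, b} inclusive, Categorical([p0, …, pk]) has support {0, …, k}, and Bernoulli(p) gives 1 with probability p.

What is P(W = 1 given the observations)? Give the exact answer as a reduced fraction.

P(W = 1 | obs) = 5/29

Enumerate traces; 9 have nonzero weight after conditioning:
  (Z=0, Y=0, X=1, W=1) weight 1/96
  (Z=0, Y=0, X=2, W=1) weight 1/96
  (Z=0, Y=0, X=3, W=1) weight 1/96
  (Z=1, Y=1, X=1, W=0) weight 1/30
  (Z=1, Y=1, X=1, W=3) weight 1/60
  (Z=1, Y=1, X=2, W=0) weight 1/30
  (Z=1, Y=1, X=2, W=3) weight 1/60
  (Z=1, Y=1, X=3, W=0) weight 1/30
  … 1 more
Group by W:
  weight(W=0) = 1/10
  weight(W=1) = 1/32
  weight(W=3) = 1/20
Total weight = 1/10 + 1/32 + 1/20 = 29/160
P(W=0 | obs) = 1/10 / 29/160 = 16/29
P(W=1 | obs) = 1/32 / 29/160 = 5/29
P(W=3 | obs) = 1/20 / 29/160 = 8/29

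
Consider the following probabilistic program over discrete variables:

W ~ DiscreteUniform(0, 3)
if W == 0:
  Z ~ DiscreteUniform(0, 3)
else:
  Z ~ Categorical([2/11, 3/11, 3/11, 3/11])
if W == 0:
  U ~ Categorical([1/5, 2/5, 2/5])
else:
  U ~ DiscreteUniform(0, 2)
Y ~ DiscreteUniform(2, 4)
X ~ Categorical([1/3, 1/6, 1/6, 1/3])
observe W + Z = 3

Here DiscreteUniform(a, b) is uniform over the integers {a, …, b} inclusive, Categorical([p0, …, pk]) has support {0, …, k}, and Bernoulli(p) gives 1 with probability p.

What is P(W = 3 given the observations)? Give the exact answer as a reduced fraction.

P(W = 3 | obs) = 8/43

Enumerate traces; 144 have nonzero weight after conditioning:
  (W=0, Z=3, U=0, Y=2, X=0) weight 1/720
  (W=0, Z=3, U=0, Y=2, X=1) weight 1/1440
  (W=0, Z=3, U=0, Y=2, X=2) weight 1/1440
  (W=0, Z=3, U=0, Y=2, X=3) weight 1/720
  (W=0, Z=3, U=0, Y=3, X=0) weight 1/720
  (W=0, Z=3, U=0, Y=3, X=1) weight 1/1440
  (W=0, Z=3, U=0, Y=3, X=2) weight 1/1440
  (W=0, Z=3, U=0, Y=3, X=3) weight 1/720
  (W=1, Z=2, U=0, Y=2, X=0) weight 1/396
  (W=2, Z=1, U=0, Y=2, X=0) weight 1/396
  … 134 more
Group by W:
  weight(W=0) = 1/16
  weight(W=1) = 3/44
  weight(W=2) = 3/44
  weight(W=3) = 1/22
Total weight = 1/16 + 3/44 + 3/44 + 1/22 = 43/176
P(W=0 | obs) = 1/16 / 43/176 = 11/43
P(W=1 | obs) = 3/44 / 43/176 = 12/43
P(W=2 | obs) = 3/44 / 43/176 = 12/43
P(W=3 | obs) = 1/22 / 43/176 = 8/43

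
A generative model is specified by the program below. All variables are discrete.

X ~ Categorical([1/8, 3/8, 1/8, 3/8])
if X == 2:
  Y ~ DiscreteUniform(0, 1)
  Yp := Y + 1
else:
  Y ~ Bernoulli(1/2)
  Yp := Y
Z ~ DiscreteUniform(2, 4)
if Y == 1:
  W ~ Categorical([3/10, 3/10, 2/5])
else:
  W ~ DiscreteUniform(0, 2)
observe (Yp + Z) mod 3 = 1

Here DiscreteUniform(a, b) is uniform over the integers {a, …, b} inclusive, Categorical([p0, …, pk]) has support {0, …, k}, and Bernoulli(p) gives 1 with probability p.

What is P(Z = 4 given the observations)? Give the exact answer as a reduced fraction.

Enumerate traces; 24 have nonzero weight after conditioning:
  (X=0, Y=0, Z=4, W=0) weight 1/144
  (X=0, Y=0, Z=4, W=1) weight 1/144
  (X=0, Y=0, Z=4, W=2) weight 1/144
  (X=0, Y=1, Z=3, W=0) weight 1/160
  (X=0, Y=1, Z=3, W=1) weight 1/160
  (X=0, Y=1, Z=3, W=2) weight 1/120
  (X=1, Y=0, Z=4, W=0) weight 1/48
  (X=1, Y=0, Z=4, W=1) weight 1/48
  (X=2, Y=1, Z=2, W=0) weight 1/160
  … 15 more
Group by Z:
  weight(Z=2) = 1/48
  weight(Z=3) = 1/6
  weight(Z=4) = 7/48
Total weight = 1/48 + 1/6 + 7/48 = 1/3
P(Z=2 | obs) = 1/48 / 1/3 = 1/16
P(Z=3 | obs) = 1/6 / 1/3 = 1/2
P(Z=4 | obs) = 7/48 / 1/3 = 7/16

P(Z = 4 | obs) = 7/16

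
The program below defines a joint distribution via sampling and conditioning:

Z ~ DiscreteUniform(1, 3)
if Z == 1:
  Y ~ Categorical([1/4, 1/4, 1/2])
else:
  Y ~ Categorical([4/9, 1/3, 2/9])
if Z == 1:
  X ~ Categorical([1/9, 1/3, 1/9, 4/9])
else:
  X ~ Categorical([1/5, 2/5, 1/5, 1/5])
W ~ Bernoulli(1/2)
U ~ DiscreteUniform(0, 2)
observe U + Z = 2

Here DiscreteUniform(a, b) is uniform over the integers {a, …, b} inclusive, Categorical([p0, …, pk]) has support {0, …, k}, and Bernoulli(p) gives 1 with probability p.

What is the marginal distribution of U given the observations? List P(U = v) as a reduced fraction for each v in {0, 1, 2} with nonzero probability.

P(U=0) = 1/2, P(U=1) = 1/2

Enumerate traces; 48 have nonzero weight after conditioning:
  (Z=1, Y=0, X=0, W=0, U=1) weight 1/648
  (Z=1, Y=0, X=0, W=1, U=1) weight 1/648
  (Z=1, Y=0, X=1, W=0, U=1) weight 1/216
  (Z=1, Y=0, X=1, W=1, U=1) weight 1/216
  (Z=1, Y=0, X=2, W=0, U=1) weight 1/648
  (Z=1, Y=0, X=2, W=1, U=1) weight 1/648
  (Z=1, Y=0, X=3, W=0, U=1) weight 1/162
  (Z=1, Y=0, X=3, W=1, U=1) weight 1/162
  (Z=2, Y=0, X=0, W=0, U=0) weight 2/405
  … 39 more
Group by U:
  weight(U=0) = 1/9
  weight(U=1) = 1/9
Total weight = 1/9 + 1/9 = 2/9
P(U=0 | obs) = 1/9 / 2/9 = 1/2
P(U=1 | obs) = 1/9 / 2/9 = 1/2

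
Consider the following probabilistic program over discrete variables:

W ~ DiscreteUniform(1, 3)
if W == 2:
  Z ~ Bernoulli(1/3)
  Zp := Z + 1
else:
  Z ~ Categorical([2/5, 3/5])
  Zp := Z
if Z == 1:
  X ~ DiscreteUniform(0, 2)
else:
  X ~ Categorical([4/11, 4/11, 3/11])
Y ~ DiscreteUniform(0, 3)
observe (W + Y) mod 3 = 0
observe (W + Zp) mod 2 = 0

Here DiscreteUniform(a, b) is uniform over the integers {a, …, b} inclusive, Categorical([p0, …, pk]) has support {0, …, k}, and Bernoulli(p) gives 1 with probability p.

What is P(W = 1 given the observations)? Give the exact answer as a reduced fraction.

P(W = 1 | obs) = 9/32

Enumerate traces; 12 have nonzero weight after conditioning:
  (W=1, Z=1, X=0, Y=2) weight 1/60
  (W=1, Z=1, X=1, Y=2) weight 1/60
  (W=1, Z=1, X=2, Y=2) weight 1/60
  (W=2, Z=1, X=0, Y=1) weight 1/108
  (W=2, Z=1, X=1, Y=1) weight 1/108
  (W=2, Z=1, X=2, Y=1) weight 1/108
  (W=3, Z=1, X=0, Y=0) weight 1/60
  (W=3, Z=1, X=0, Y=3) weight 1/60
  … 4 more
Group by W:
  weight(W=1) = 1/20
  weight(W=2) = 1/36
  weight(W=3) = 1/10
Total weight = 1/20 + 1/36 + 1/10 = 8/45
P(W=1 | obs) = 1/20 / 8/45 = 9/32
P(W=2 | obs) = 1/36 / 8/45 = 5/32
P(W=3 | obs) = 1/10 / 8/45 = 9/16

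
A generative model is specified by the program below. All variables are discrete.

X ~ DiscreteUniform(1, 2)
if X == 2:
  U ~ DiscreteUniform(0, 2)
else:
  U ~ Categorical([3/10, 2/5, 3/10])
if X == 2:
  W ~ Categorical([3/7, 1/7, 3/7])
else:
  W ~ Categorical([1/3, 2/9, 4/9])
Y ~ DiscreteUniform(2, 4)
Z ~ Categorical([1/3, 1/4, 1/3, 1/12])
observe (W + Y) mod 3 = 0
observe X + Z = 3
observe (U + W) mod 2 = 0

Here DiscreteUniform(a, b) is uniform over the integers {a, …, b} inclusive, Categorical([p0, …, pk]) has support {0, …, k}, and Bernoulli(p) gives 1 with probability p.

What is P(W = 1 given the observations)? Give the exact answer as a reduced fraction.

Enumerate traces; 10 have nonzero weight after conditioning:
  (X=1, U=0, W=0, Y=3, Z=2) weight 1/180
  (X=1, U=0, W=2, Y=4, Z=2) weight 1/135
  (X=1, U=1, W=1, Y=2, Z=2) weight 2/405
  (X=1, U=2, W=0, Y=3, Z=2) weight 1/180
  (X=1, U=2, W=2, Y=4, Z=2) weight 1/135
  (X=2, U=0, W=0, Y=3, Z=1) weight 1/168
  (X=2, U=0, W=2, Y=4, Z=1) weight 1/168
  (X=2, U=1, W=1, Y=2, Z=1) weight 1/504
  … 2 more
Group by W:
  weight(W=0) = 29/1260
  weight(W=1) = 157/22680
  weight(W=2) = 101/3780
Total weight = 29/1260 + 157/22680 + 101/3780 = 257/4536
P(W=0 | obs) = 29/1260 / 257/4536 = 522/1285
P(W=1 | obs) = 157/22680 / 257/4536 = 157/1285
P(W=2 | obs) = 101/3780 / 257/4536 = 606/1285

P(W = 1 | obs) = 157/1285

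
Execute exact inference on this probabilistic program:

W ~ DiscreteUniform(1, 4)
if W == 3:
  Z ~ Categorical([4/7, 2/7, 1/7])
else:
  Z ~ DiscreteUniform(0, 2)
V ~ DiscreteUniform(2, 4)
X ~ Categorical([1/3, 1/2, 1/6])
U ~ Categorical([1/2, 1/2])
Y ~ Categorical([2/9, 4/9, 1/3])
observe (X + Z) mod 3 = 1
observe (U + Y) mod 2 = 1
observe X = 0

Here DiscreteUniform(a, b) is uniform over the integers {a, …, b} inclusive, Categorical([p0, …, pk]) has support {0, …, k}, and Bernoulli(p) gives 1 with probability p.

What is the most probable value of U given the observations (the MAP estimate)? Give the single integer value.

Enumerate traces; 36 have nonzero weight after conditioning:
  (W=1, Z=1, V=2, X=0, U=0, Y=1) weight 1/486
  (W=1, Z=1, V=2, X=0, U=1, Y=0) weight 1/972
  (W=1, Z=1, V=2, X=0, U=1, Y=2) weight 1/648
  (W=1, Z=1, V=3, X=0, U=0, Y=1) weight 1/486
  (W=1, Z=1, V=3, X=0, U=1, Y=0) weight 1/972
  (W=1, Z=1, V=3, X=0, U=1, Y=2) weight 1/648
  (W=1, Z=1, V=4, X=0, U=0, Y=1) weight 1/486
  (W=1, Z=1, V=4, X=0, U=1, Y=0) weight 1/972
  … 28 more
Group by U:
  weight(U=0) = 1/42
  weight(U=1) = 5/168
Total weight = 1/42 + 5/168 = 3/56
P(U=0 | obs) = 1/42 / 3/56 = 4/9
P(U=1 | obs) = 5/168 / 3/56 = 5/9
argmax = 1

argmax_v P(U = v | obs) = 1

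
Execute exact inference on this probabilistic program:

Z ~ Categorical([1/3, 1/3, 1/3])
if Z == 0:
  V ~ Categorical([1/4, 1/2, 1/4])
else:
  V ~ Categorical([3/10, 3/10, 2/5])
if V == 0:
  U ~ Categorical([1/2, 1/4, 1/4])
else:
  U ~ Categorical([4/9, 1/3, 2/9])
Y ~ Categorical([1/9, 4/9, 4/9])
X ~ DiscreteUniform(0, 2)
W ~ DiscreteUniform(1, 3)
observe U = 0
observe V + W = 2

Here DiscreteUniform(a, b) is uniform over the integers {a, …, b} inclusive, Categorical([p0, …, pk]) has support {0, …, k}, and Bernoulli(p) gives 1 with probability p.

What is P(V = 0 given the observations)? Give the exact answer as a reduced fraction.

P(V = 0 | obs) = 153/329

Enumerate traces; 54 have nonzero weight after conditioning:
  (Z=0, V=0, U=0, Y=0, X=0, W=2) weight 1/1944
  (Z=0, V=0, U=0, Y=0, X=1, W=2) weight 1/1944
  (Z=0, V=0, U=0, Y=0, X=2, W=2) weight 1/1944
  (Z=0, V=0, U=0, Y=1, X=0, W=2) weight 1/486
  (Z=0, V=0, U=0, Y=1, X=1, W=2) weight 1/486
  (Z=0, V=0, U=0, Y=1, X=2, W=2) weight 1/486
  (Z=0, V=0, U=0, Y=2, X=0, W=2) weight 1/486
  (Z=0, V=0, U=0, Y=2, X=1, W=2) weight 1/486
  (Z=0, V=1, U=0, Y=0, X=0, W=1) weight 2/2187
  … 45 more
Group by V:
  weight(V=0) = 17/360
  weight(V=1) = 22/405
Total weight = 17/360 + 22/405 = 329/3240
P(V=0 | obs) = 17/360 / 329/3240 = 153/329
P(V=1 | obs) = 22/405 / 329/3240 = 176/329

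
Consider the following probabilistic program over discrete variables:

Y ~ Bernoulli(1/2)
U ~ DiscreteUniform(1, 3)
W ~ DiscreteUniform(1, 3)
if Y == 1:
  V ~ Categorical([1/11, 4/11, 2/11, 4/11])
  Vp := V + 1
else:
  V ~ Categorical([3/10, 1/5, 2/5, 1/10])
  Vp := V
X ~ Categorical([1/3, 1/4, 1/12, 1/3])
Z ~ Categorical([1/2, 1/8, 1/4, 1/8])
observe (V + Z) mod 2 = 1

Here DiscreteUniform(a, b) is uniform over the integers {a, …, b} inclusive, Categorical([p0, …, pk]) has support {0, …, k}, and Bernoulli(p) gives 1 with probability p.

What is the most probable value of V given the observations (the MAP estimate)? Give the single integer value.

Enumerate traces; 576 have nonzero weight after conditioning:
  (Y=0, U=1, W=1, V=0, X=0, Z=1) weight 1/1440
  (Y=0, U=1, W=1, V=0, X=0, Z=3) weight 1/1440
  (Y=0, U=1, W=1, V=0, X=1, Z=1) weight 1/1920
  (Y=0, U=1, W=1, V=0, X=1, Z=3) weight 1/1920
  (Y=0, U=1, W=1, V=0, X=2, Z=1) weight 1/5760
  (Y=0, U=1, W=1, V=0, X=2, Z=3) weight 1/5760
  (Y=0, U=1, W=1, V=0, X=3, Z=1) weight 1/1440
  (Y=0, U=1, W=1, V=0, X=3, Z=3) weight 1/1440
  (Y=0, U=1, W=1, V=1, X=0, Z=0) weight 1/540
  (Y=0, U=1, W=1, V=2, X=0, Z=1) weight 1/1080
  … 566 more
Group by V:
  weight(V=0) = 43/880
  weight(V=1) = 93/440
  weight(V=2) = 4/55
  weight(V=3) = 153/880
Total weight = 43/880 + 93/440 + 4/55 + 153/880 = 223/440
P(V=0 | obs) = 43/880 / 223/440 = 43/446
P(V=1 | obs) = 93/440 / 223/440 = 93/223
P(V=2 | obs) = 4/55 / 223/440 = 32/223
P(V=3 | obs) = 153/880 / 223/440 = 153/446
argmax = 1

argmax_v P(V = v | obs) = 1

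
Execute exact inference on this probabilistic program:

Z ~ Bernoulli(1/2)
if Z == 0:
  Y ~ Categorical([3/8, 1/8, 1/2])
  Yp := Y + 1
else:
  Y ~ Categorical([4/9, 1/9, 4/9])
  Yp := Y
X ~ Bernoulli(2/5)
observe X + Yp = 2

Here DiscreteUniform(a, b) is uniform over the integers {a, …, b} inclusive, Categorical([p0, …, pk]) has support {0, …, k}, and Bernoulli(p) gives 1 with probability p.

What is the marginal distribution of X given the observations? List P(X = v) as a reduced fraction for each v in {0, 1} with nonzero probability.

P(X=0) = 123/193, P(X=1) = 70/193

Enumerate traces; 4 have nonzero weight after conditioning:
  (Z=0, Y=0, X=1) weight 3/40
  (Z=0, Y=1, X=0) weight 3/80
  (Z=1, Y=1, X=1) weight 1/45
  (Z=1, Y=2, X=0) weight 2/15
Group by X:
  weight(X=0) = 41/240
  weight(X=1) = 7/72
Total weight = 41/240 + 7/72 = 193/720
P(X=0 | obs) = 41/240 / 193/720 = 123/193
P(X=1 | obs) = 7/72 / 193/720 = 70/193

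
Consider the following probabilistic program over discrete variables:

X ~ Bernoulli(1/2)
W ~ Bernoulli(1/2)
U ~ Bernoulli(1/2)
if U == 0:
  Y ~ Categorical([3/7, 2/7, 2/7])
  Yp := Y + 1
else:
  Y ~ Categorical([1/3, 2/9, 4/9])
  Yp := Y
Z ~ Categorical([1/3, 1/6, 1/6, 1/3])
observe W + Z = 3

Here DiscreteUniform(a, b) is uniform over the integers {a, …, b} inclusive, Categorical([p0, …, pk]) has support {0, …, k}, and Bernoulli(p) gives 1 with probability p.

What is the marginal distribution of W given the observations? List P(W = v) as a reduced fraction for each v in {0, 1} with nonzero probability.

P(W=0) = 2/3, P(W=1) = 1/3

Enumerate traces; 24 have nonzero weight after conditioning:
  (X=0, W=0, U=0, Y=0, Z=3) weight 1/56
  (X=0, W=0, U=0, Y=1, Z=3) weight 1/84
  (X=0, W=0, U=0, Y=2, Z=3) weight 1/84
  (X=0, W=0, U=1, Y=0, Z=3) weight 1/72
  (X=0, W=0, U=1, Y=1, Z=3) weight 1/108
  (X=0, W=0, U=1, Y=2, Z=3) weight 1/54
  (X=0, W=1, U=0, Y=0, Z=2) weight 1/112
  (X=0, W=1, U=0, Y=1, Z=2) weight 1/168
  … 16 more
Group by W:
  weight(W=0) = 1/6
  weight(W=1) = 1/12
Total weight = 1/6 + 1/12 = 1/4
P(W=0 | obs) = 1/6 / 1/4 = 2/3
P(W=1 | obs) = 1/12 / 1/4 = 1/3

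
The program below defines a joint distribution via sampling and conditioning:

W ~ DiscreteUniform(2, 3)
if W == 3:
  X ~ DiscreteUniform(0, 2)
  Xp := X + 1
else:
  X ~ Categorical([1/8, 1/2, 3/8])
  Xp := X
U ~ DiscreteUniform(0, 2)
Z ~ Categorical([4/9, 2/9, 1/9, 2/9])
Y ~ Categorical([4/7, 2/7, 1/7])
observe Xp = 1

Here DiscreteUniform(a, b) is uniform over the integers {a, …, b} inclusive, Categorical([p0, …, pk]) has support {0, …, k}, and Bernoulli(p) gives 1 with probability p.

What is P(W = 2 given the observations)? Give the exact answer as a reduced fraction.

Enumerate traces; 72 have nonzero weight after conditioning:
  (W=2, X=1, U=0, Z=0, Y=0) weight 4/189
  (W=2, X=1, U=0, Z=0, Y=1) weight 2/189
  (W=2, X=1, U=0, Z=0, Y=2) weight 1/189
  (W=2, X=1, U=0, Z=1, Y=0) weight 2/189
  (W=2, X=1, U=0, Z=1, Y=1) weight 1/189
  (W=2, X=1, U=0, Z=1, Y=2) weight 1/378
  (W=2, X=1, U=0, Z=2, Y=0) weight 1/189
  (W=2, X=1, U=0, Z=2, Y=1) weight 1/378
  (W=3, X=0, U=0, Z=0, Y=0) weight 8/567
  … 63 more
Group by W:
  weight(W=2) = 1/4
  weight(W=3) = 1/6
Total weight = 1/4 + 1/6 = 5/12
P(W=2 | obs) = 1/4 / 5/12 = 3/5
P(W=3 | obs) = 1/6 / 5/12 = 2/5

P(W = 2 | obs) = 3/5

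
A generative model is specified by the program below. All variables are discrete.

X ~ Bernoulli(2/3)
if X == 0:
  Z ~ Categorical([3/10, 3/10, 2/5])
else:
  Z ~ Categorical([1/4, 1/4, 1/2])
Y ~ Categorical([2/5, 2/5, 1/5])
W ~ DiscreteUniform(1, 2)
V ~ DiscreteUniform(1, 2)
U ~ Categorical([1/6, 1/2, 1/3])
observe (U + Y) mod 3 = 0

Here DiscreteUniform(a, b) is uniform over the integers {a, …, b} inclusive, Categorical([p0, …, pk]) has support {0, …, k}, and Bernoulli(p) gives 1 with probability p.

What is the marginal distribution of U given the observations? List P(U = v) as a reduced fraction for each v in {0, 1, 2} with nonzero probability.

P(U=0) = 2/9, P(U=1) = 1/3, P(U=2) = 4/9

Enumerate traces; 72 have nonzero weight after conditioning:
  (X=0, Z=0, Y=0, W=1, V=1, U=0) weight 1/600
  (X=0, Z=0, Y=0, W=1, V=2, U=0) weight 1/600
  (X=0, Z=0, Y=0, W=2, V=1, U=0) weight 1/600
  (X=0, Z=0, Y=0, W=2, V=2, U=0) weight 1/600
  (X=0, Z=0, Y=1, W=1, V=1, U=2) weight 1/300
  (X=0, Z=0, Y=1, W=1, V=2, U=2) weight 1/300
  (X=0, Z=0, Y=1, W=2, V=1, U=2) weight 1/300
  (X=0, Z=0, Y=1, W=2, V=2, U=2) weight 1/300
  (X=0, Z=0, Y=2, W=1, V=1, U=1) weight 1/400
  … 63 more
Group by U:
  weight(U=0) = 1/15
  weight(U=1) = 1/10
  weight(U=2) = 2/15
Total weight = 1/15 + 1/10 + 2/15 = 3/10
P(U=0 | obs) = 1/15 / 3/10 = 2/9
P(U=1 | obs) = 1/10 / 3/10 = 1/3
P(U=2 | obs) = 2/15 / 3/10 = 4/9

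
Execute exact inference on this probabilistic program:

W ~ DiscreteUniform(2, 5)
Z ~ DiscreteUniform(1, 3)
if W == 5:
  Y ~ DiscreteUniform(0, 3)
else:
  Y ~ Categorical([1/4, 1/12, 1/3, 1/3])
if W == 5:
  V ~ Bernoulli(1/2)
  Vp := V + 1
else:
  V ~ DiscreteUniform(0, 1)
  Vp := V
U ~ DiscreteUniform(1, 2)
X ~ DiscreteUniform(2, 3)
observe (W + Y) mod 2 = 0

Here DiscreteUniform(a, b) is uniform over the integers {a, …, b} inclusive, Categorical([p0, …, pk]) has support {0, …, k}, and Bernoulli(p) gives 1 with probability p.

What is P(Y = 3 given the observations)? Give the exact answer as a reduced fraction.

P(Y = 3 | obs) = 7/25

Enumerate traces; 192 have nonzero weight after conditioning:
  (W=2, Z=1, Y=0, V=0, U=1, X=2) weight 1/384
  (W=2, Z=1, Y=0, V=0, U=1, X=3) weight 1/384
  (W=2, Z=1, Y=0, V=0, U=2, X=2) weight 1/384
  (W=2, Z=1, Y=0, V=0, U=2, X=3) weight 1/384
  (W=2, Z=1, Y=0, V=1, U=1, X=2) weight 1/384
  (W=2, Z=1, Y=0, V=1, U=1, X=3) weight 1/384
  (W=2, Z=1, Y=0, V=1, U=2, X=2) weight 1/384
  (W=2, Z=1, Y=0, V=1, U=2, X=3) weight 1/384
  (W=2, Z=1, Y=2, V=0, U=1, X=2) weight 1/288
  (W=3, Z=1, Y=1, V=0, U=1, X=2) weight 1/1152
  … 182 more
Group by Y:
  weight(Y=0) = 1/8
  weight(Y=1) = 1/12
  weight(Y=2) = 1/6
  weight(Y=3) = 7/48
Total weight = 1/8 + 1/12 + 1/6 + 7/48 = 25/48
P(Y=0 | obs) = 1/8 / 25/48 = 6/25
P(Y=1 | obs) = 1/12 / 25/48 = 4/25
P(Y=2 | obs) = 1/6 / 25/48 = 8/25
P(Y=3 | obs) = 7/48 / 25/48 = 7/25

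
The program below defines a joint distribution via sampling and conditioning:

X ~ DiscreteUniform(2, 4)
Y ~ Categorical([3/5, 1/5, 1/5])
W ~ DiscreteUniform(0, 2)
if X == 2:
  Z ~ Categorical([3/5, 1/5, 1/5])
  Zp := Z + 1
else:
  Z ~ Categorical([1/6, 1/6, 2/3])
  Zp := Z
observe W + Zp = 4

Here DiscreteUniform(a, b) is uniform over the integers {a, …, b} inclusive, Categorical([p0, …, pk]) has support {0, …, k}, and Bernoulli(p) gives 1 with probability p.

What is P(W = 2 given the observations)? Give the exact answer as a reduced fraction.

Enumerate traces; 12 have nonzero weight after conditioning:
  (X=2, Y=0, W=1, Z=2) weight 1/75
  (X=2, Y=0, W=2, Z=1) weight 1/75
  (X=2, Y=1, W=1, Z=2) weight 1/225
  (X=2, Y=1, W=2, Z=1) weight 1/225
  (X=2, Y=2, W=1, Z=2) weight 1/225
  (X=2, Y=2, W=2, Z=1) weight 1/225
  (X=3, Y=0, W=2, Z=2) weight 2/45
  (X=3, Y=1, W=2, Z=2) weight 2/135
  … 4 more
Group by W:
  weight(W=1) = 1/45
  weight(W=2) = 23/135
Total weight = 1/45 + 23/135 = 26/135
P(W=1 | obs) = 1/45 / 26/135 = 3/26
P(W=2 | obs) = 23/135 / 26/135 = 23/26

P(W = 2 | obs) = 23/26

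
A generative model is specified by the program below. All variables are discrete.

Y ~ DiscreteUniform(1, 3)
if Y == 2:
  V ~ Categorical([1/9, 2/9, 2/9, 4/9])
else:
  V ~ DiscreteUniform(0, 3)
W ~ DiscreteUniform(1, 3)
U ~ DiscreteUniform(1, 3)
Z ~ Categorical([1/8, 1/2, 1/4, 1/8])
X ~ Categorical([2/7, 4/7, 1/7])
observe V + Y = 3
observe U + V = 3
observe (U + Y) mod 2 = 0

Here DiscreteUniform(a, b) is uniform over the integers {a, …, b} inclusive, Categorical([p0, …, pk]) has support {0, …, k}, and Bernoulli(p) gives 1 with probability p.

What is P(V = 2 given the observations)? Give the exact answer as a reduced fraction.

P(V = 2 | obs) = 9/26

Enumerate traces; 108 have nonzero weight after conditioning:
  (Y=1, V=2, W=1, U=1, Z=0, X=0) weight 1/3024
  (Y=1, V=2, W=1, U=1, Z=0, X=1) weight 1/1512
  (Y=1, V=2, W=1, U=1, Z=0, X=2) weight 1/6048
  (Y=1, V=2, W=1, U=1, Z=1, X=0) weight 1/756
  (Y=1, V=2, W=1, U=1, Z=1, X=1) weight 1/378
  (Y=1, V=2, W=1, U=1, Z=1, X=2) weight 1/1512
  (Y=1, V=2, W=1, U=1, Z=2, X=0) weight 1/1512
  (Y=1, V=2, W=1, U=1, Z=2, X=1) weight 1/756
  (Y=2, V=1, W=1, U=2, Z=0, X=0) weight 1/3402
  (Y=3, V=0, W=1, U=3, Z=0, X=0) weight 1/3024
  … 98 more
Group by V:
  weight(V=0) = 1/36
  weight(V=1) = 2/81
  weight(V=2) = 1/36
Total weight = 1/36 + 2/81 + 1/36 = 13/162
P(V=0 | obs) = 1/36 / 13/162 = 9/26
P(V=1 | obs) = 2/81 / 13/162 = 4/13
P(V=2 | obs) = 1/36 / 13/162 = 9/26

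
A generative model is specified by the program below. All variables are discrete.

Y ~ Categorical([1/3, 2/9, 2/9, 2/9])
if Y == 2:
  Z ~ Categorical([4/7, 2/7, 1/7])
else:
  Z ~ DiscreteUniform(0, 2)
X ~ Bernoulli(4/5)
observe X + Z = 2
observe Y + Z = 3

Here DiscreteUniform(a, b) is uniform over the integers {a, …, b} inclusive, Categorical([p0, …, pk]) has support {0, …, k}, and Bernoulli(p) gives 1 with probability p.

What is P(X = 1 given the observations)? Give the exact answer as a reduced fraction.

P(X = 1 | obs) = 24/31

Enumerate traces; 2 have nonzero weight after conditioning:
  (Y=1, Z=2, X=0) weight 2/135
  (Y=2, Z=1, X=1) weight 16/315
Group by X:
  weight(X=0) = 2/135
  weight(X=1) = 16/315
Total weight = 2/135 + 16/315 = 62/945
P(X=0 | obs) = 2/135 / 62/945 = 7/31
P(X=1 | obs) = 16/315 / 62/945 = 24/31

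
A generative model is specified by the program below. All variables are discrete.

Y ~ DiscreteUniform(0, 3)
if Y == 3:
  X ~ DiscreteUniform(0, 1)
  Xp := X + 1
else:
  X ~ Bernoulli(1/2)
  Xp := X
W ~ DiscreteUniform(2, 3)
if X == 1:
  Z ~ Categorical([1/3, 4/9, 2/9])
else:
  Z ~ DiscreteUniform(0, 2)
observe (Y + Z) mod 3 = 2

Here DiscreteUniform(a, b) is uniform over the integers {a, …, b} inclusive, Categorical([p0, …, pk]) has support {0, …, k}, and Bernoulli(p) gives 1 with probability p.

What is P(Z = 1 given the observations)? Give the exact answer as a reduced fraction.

Enumerate traces; 16 have nonzero weight after conditioning:
  (Y=0, X=0, W=2, Z=2) weight 1/48
  (Y=0, X=0, W=3, Z=2) weight 1/48
  (Y=0, X=1, W=2, Z=2) weight 1/72
  (Y=0, X=1, W=3, Z=2) weight 1/72
  (Y=1, X=0, W=2, Z=1) weight 1/48
  (Y=1, X=0, W=3, Z=1) weight 1/48
  (Y=1, X=1, W=2, Z=1) weight 1/36
  (Y=1, X=1, W=3, Z=1) weight 1/36
  (Y=2, X=0, W=2, Z=0) weight 1/48
  … 7 more
Group by Z:
  weight(Z=0) = 1/12
  weight(Z=1) = 7/72
  weight(Z=2) = 5/36
Total weight = 1/12 + 7/72 + 5/36 = 23/72
P(Z=0 | obs) = 1/12 / 23/72 = 6/23
P(Z=1 | obs) = 7/72 / 23/72 = 7/23
P(Z=2 | obs) = 5/36 / 23/72 = 10/23

P(Z = 1 | obs) = 7/23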